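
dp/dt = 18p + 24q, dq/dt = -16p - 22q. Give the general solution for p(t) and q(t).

Coefficient matrix A = [[18, 24], [-16, -22]].
Characteristic polynomial det(A - λI) = λ^2 + 4λ - 12 = 0.
Eigenvalues λ = -6, 2.
For λ=-6: (A-λI) row 1 is [24, 24], so an eigenvector is (1, -1).
For λ=2: (A-λI) row 1 is [16, 24], so an eigenvector is (3, -2).
General solution: C_1e^(-6t)(1,-1) + C_2e^(2t)(3,-2).

p(t) = C_1e^(-6t) + 3C_2e^(2t), q(t) = -C_1e^(-6t) - 2C_2e^(2t)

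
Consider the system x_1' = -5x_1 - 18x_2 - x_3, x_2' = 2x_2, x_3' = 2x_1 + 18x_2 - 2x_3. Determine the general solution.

x_1(t) = C_1e^(-3t) + C_2e^(-4t) - 3C_3e^(2t), x_2(t) = C_3e^(2t), x_3(t) = -2C_1e^(-3t) - C_2e^(-4t) + 3C_3e^(2t)

Coefficient matrix A = [[-5, -18, -1], [0, 2, 0], [2, 18, -2]].
det(A - λI) = 0 gives eigenvalues λ = -3, -4, 2.
For λ=-3: eigenvector (1,0,-2).
For λ=-4: eigenvector (1,0,-1).
For λ=2: eigenvector (-3,1,3).
General solution: C_1e^(-3t)(1,0,-2) + C_2e^(-4t)(1,0,-1) + C_3e^(2t)(-3,1,3).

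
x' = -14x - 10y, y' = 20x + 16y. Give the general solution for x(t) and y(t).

x(t) = C_1e^(6t) - C_2e^(-4t), y(t) = -2C_1e^(6t) + C_2e^(-4t)

Coefficient matrix A = [[-14, -10], [20, 16]].
Characteristic polynomial det(A - λI) = λ^2 - 2λ - 24 = 0.
Eigenvalues λ = 6, -4.
For λ=6: (A-λI) row 1 is [-20, -10], so an eigenvector is (1, -2).
For λ=-4: (A-λI) row 1 is [-10, -10], so an eigenvector is (-1, 1).
General solution: C_1e^(6t)(1,-2) + C_2e^(-4t)(-1,1).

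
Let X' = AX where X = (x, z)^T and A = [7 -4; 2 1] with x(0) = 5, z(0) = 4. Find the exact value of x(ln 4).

2240

A = [[7,-4],[2,1]]; eigenvalues λ = 3, 5.
Eigenvectors: (-1,-1) for λ=3, (2,1) for λ=5.
From the initial condition, c_1 = -3, c_2 = 1.
x(ln 4) = (-3)(4^3)(-1) + (1)(4^5)(2) = 2240.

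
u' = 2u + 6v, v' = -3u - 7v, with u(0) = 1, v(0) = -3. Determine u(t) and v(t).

Coefficient matrix A = [[2, 6], [-3, -7]].
Characteristic polynomial det(A - λI) = λ^2 + 5λ + 4 = 0.
Eigenvalues λ = -1, -4.
For λ=-1: (A-λI) row 1 is [3, 6], so an eigenvector is (2, -1).
For λ=-4: (A-λI) row 1 is [6, 6], so an eigenvector is (1, -1).
General solution: K_1e^(-t)(2,-1) + K_2e^(-4t)(1,-1).
Applying u(0)=1, v(0)=-3 gives K_1=-2, K_2=5.

u(t) = -4e^(-t) + 5e^(-4t), v(t) = 2e^(-t) - 5e^(-4t)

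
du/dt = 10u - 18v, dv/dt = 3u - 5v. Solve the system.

Coefficient matrix A = [[10, -18], [3, -5]].
Characteristic polynomial det(A - λI) = λ^2 - 5λ + 4 = 0.
Eigenvalues λ = 1, 4.
For λ=1: (A-λI) row 1 is [9, -18], so an eigenvector is (2, 1).
For λ=4: (A-λI) row 1 is [6, -18], so an eigenvector is (-3, -1).
General solution: c_1e^(t)(2,1) + c_2e^(4t)(-3,-1).

u(t) = 2c_1e^(t) - 3c_2e^(4t), v(t) = c_1e^(t) - c_2e^(4t)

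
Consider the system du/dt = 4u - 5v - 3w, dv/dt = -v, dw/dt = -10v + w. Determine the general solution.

u(t) = c_1e^(4t) + 4c_2e^(-t) + c_3e^(t), v(t) = c_2e^(-t), w(t) = 5c_2e^(-t) + c_3e^(t)

Coefficient matrix A = [[4, -5, -3], [0, -1, 0], [0, -10, 1]].
det(A - λI) = 0 gives eigenvalues λ = 4, -1, 1.
For λ=4: eigenvector (1,0,0).
For λ=-1: eigenvector (4,1,5).
For λ=1: eigenvector (1,0,1).
General solution: c_1e^(4t)(1,0,0) + c_2e^(-t)(4,1,5) + c_3e^(t)(1,0,1).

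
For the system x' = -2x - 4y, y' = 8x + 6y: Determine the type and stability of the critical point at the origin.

unstable spiral

A = [[-2,-4],[8,6]]; det(A-λI) = λ^2 - 4λ + 20.
λ = 2 ± 4i: positive real part.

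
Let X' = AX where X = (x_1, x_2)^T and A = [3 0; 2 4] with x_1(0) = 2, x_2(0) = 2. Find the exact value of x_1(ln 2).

16

A = [[3,0],[2,4]]; eigenvalues λ = 4, 3.
Eigenvectors: (0,1) for λ=4, (1,-2) for λ=3.
From the initial condition, c_1 = 6, c_2 = 2.
x_1(ln 2) = (6)(2^4)(0) + (2)(2^3)(1) = 16.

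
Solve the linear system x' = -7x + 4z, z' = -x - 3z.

Coefficient matrix A = [[-7, 4], [-1, -3]].
Characteristic polynomial det(A - λI) = λ^2 + 10λ + 25 = 0.
Single eigenvalue λ = -5 with algebraic multiplicity 2.
Eigenvector v = (-2,-1); generalized eigenvector w with (A-λI)w=v is (1,0).
General solution: e^(-5t)[C_1·v + C_2·(t·v + w)].

x(t) = -2C_1e^(-5t) - 2C_2te^(-5t) + C_2e^(-5t), z(t) = -C_1e^(-5t) - C_2te^(-5t)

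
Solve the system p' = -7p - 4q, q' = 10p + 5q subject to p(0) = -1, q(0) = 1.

Coefficient matrix A = [[-7, -4], [10, 5]].
Characteristic polynomial det(A - λI) = λ^2 + 2λ + 5 = 0.
Eigenvalues λ = -1 ± 2i (complex conjugate pair).
For λ=-1+2i: an eigenvector is (1,-1) - i(-1,2) = (1 + i, -1 - 2i).
A real fundamental pair from Re and Im of e^((-1+2i)t)v: X_1 = e^(-t)(cos(2t)·(1,-1) + sin(2t)·(-1,2)), X_2 = e^(-t)(sin(2t)·(1,-1) - cos(2t)·(-1,2)).
General solution: C_1X_1 + C_2X_2.
Applying p(0)=-1, q(0)=1 gives C_1=-1, C_2=0.

p(t) = e^(-t)sin(2t) - e^(-t)cos(2t), q(t) = -2e^(-t)sin(2t) + e^(-t)cos(2t)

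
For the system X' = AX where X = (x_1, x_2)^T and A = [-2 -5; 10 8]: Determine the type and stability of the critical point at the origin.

A = [[-2,-5],[10,8]]; det(A-λI) = λ^2 - 6λ + 34.
λ = 3 ± 5i: positive real part.

unstable spiral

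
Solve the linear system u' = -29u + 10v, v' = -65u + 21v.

Coefficient matrix A = [[-29, 10], [-65, 21]].
Characteristic polynomial det(A - λI) = λ^2 + 8λ + 41 = 0.
Eigenvalues λ = -4 ± 5i (complex conjugate pair).
For λ=-4+5i: an eigenvector is (1,2) - i(-1,-3) = (1 + i, 2 + 3i).
A real fundamental pair from Re and Im of e^((-4+5i)t)v: X_1 = e^(-4t)(cos(5t)·(1,2) + sin(5t)·(-1,-3)), X_2 = e^(-4t)(sin(5t)·(1,2) - cos(5t)·(-1,-3)).
General solution: K_1X_1 + K_2X_2.

u(t) = -K_1e^(-4t)sin(5t) + K_1e^(-4t)cos(5t) + K_2e^(-4t)sin(5t) + K_2e^(-4t)cos(5t), v(t) = -3K_1e^(-4t)sin(5t) + 2K_1e^(-4t)cos(5t) + 2K_2e^(-4t)sin(5t) + 3K_2e^(-4t)cos(5t)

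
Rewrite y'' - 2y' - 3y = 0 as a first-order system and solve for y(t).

Let x_1 = y, x_2 = y'. Then x_1' = x_2 and x_2' = 3x_1 + 2x_2.
A = [[0,1],[3,2]]; det(A-λI) = λ^2 - 2λ - 3.
Eigenvalues λ = -1, 3 with eigenvectors (1,-1), (1,3).

y(t) = c_1e^(-t) + c_2e^(3t)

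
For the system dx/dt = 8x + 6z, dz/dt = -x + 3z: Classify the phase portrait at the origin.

A = [[8,6],[-1,3]]; det(A-λI) = λ^2 - 11λ + 30.
λ = 5, 6: both positive.

unstable node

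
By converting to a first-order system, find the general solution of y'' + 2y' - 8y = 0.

y(t) = c_1e^(-4t) + c_2e^(2t)

Let x_1 = y, x_2 = y'. Then x_1' = x_2 and x_2' = 8x_1 - 2x_2.
A = [[0,1],[8,-2]]; det(A-λI) = λ^2 + 2λ - 8.
Eigenvalues λ = -4, 2 with eigenvectors (1,-4), (1,2).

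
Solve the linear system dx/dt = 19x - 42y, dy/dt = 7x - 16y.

x(t) = -2K_1e^(-2t) + 3K_2e^(5t), y(t) = -K_1e^(-2t) + K_2e^(5t)

Coefficient matrix A = [[19, -42], [7, -16]].
Characteristic polynomial det(A - λI) = λ^2 - 3λ - 10 = 0.
Eigenvalues λ = -2, 5.
For λ=-2: (A-λI) row 1 is [21, -42], so an eigenvector is (-2, -1).
For λ=5: (A-λI) row 1 is [14, -42], so an eigenvector is (3, 1).
General solution: K_1e^(-2t)(-2,-1) + K_2e^(5t)(3,1).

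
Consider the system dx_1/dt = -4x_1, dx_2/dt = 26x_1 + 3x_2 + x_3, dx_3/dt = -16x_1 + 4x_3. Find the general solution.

Coefficient matrix A = [[-4, 0, 0], [26, 3, 1], [-16, 0, 4]].
det(A - λI) = 0 gives eigenvalues λ = -4, 3, 4.
For λ=-4: eigenvector (1,-4,2).
For λ=3: eigenvector (0,1,0).
For λ=4: eigenvector (0,1,1).
General solution: c_1e^(-4t)(1,-4,2) + c_2e^(3t)(0,1,0) + c_3e^(4t)(0,1,1).

x_1(t) = c_1e^(-4t), x_2(t) = -4c_1e^(-4t) + c_2e^(3t) + c_3e^(4t), x_3(t) = 2c_1e^(-4t) + c_3e^(4t)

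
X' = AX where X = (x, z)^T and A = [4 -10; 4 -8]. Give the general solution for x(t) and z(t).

x(t) = 2C_1e^(-2t)sin(2t) - C_1e^(-2t)cos(2t) - C_2e^(-2t)sin(2t) - 2C_2e^(-2t)cos(2t), z(t) = C_1e^(-2t)sin(2t) - C_1e^(-2t)cos(2t) - C_2e^(-2t)sin(2t) - C_2e^(-2t)cos(2t)

Coefficient matrix A = [[4, -10], [4, -8]].
Characteristic polynomial det(A - λI) = λ^2 + 4λ + 8 = 0.
Eigenvalues λ = -2 ± 2i (complex conjugate pair).
For λ=-2+2i: an eigenvector is (-1,-1) - i(2,1) = (-1 - 2i, -1 - i).
A real fundamental pair from Re and Im of e^((-2+2i)t)v: X_1 = e^(-2t)(cos(2t)·(-1,-1) + sin(2t)·(2,1)), X_2 = e^(-2t)(sin(2t)·(-1,-1) - cos(2t)·(2,1)).
General solution: C_1X_1 + C_2X_2.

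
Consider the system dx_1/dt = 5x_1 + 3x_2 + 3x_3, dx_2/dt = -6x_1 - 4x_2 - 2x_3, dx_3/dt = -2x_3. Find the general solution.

Coefficient matrix A = [[5, 3, 3], [-6, -4, -2], [0, 0, -2]].
det(A - λI) = 0 gives eigenvalues λ = 2, -2, -1.
For λ=2: eigenvector (1,-1,0).
For λ=-2: eigenvector (0,-1,1).
For λ=-1: eigenvector (-1,2,0).
General solution: K_1e^(2t)(1,-1,0) + K_2e^(-2t)(0,-1,1) + K_3e^(-t)(-1,2,0).

x_1(t) = K_1e^(2t) - K_3e^(-t), x_2(t) = -K_1e^(2t) - K_2e^(-2t) + 2K_3e^(-t), x_3(t) = K_2e^(-2t)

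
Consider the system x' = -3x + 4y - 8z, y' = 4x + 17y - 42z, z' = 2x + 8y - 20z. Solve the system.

x(t) = C_1e^(-3t) + C_2e^(t), y(t) = 4C_1e^(-3t) + 5C_2e^(t) + 2C_3e^(-4t), z(t) = 2C_1e^(-3t) + 2C_2e^(t) + C_3e^(-4t)

Coefficient matrix A = [[-3, 4, -8], [4, 17, -42], [2, 8, -20]].
det(A - λI) = 0 gives eigenvalues λ = -3, 1, -4.
For λ=-3: eigenvector (1,4,2).
For λ=1: eigenvector (1,5,2).
For λ=-4: eigenvector (0,2,1).
General solution: C_1e^(-3t)(1,4,2) + C_2e^(t)(1,5,2) + C_3e^(-4t)(0,2,1).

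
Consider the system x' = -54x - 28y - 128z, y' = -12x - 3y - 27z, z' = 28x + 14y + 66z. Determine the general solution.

x(t) = 29c_1e^(2t) + 4c_2e^(3t) - 14c_3e^(4t), y(t) = 6c_1e^(2t) + c_2e^(3t) - 3c_3e^(4t), z(t) = -14c_1e^(2t) - 2c_2e^(3t) + 7c_3e^(4t)

Coefficient matrix A = [[-54, -28, -128], [-12, -3, -27], [28, 14, 66]].
det(A - λI) = 0 gives eigenvalues λ = 2, 3, 4.
For λ=2: eigenvector (29,6,-14).
For λ=3: eigenvector (4,1,-2).
For λ=4: eigenvector (-14,-3,7).
General solution: c_1e^(2t)(29,6,-14) + c_2e^(3t)(4,1,-2) + c_3e^(4t)(-14,-3,7).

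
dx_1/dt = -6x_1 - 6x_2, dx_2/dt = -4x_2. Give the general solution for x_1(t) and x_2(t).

x_1(t) = c_1e^(-6t) + 3c_2e^(-4t), x_2(t) = -c_2e^(-4t)

Coefficient matrix A = [[-6, -6], [0, -4]].
Characteristic polynomial det(A - λI) = λ^2 + 10λ + 24 = 0.
Eigenvalues λ = -6, -4.
For λ=-6: (A-λI) row 1 is [0, -6], so an eigenvector is (1, 0).
For λ=-4: (A-λI) row 1 is [-2, -6], so an eigenvector is (3, -1).
General solution: c_1e^(-6t)(1,0) + c_2e^(-4t)(3,-1).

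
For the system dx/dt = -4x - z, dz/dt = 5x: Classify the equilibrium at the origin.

stable spiral

A = [[-4,-1],[5,0]]; det(A-λI) = λ^2 + 4λ + 5.
λ = -2 ± i: negative real part.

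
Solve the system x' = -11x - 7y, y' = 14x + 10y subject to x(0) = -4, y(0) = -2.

Coefficient matrix A = [[-11, -7], [14, 10]].
Characteristic polynomial det(A - λI) = λ^2 + λ - 12 = 0.
Eigenvalues λ = 3, -4.
For λ=3: (A-λI) row 1 is [-14, -7], so an eigenvector is (1, -2).
For λ=-4: (A-λI) row 1 is [-7, -7], so an eigenvector is (1, -1).
General solution: C_1e^(3t)(1,-2) + C_2e^(-4t)(1,-1).
Applying x(0)=-4, y(0)=-2 gives C_1=6, C_2=-10.

x(t) = 6e^(3t) - 10e^(-4t), y(t) = -12e^(3t) + 10e^(-4t)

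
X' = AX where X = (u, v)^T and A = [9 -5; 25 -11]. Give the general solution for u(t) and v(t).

u(t) = c_1e^(-t)cos(5t) + c_2e^(-t)sin(5t), v(t) = c_1e^(-t)sin(5t) + 2c_1e^(-t)cos(5t) + 2c_2e^(-t)sin(5t) - c_2e^(-t)cos(5t)

Coefficient matrix A = [[9, -5], [25, -11]].
Characteristic polynomial det(A - λI) = λ^2 + 2λ + 26 = 0.
Eigenvalues λ = -1 ± 5i (complex conjugate pair).
For λ=-1+5i: an eigenvector is (1,2) - i(0,1) = (1, 2 - i).
A real fundamental pair from Re and Im of e^((-1+5i)t)v: X_1 = e^(-t)(cos(5t)·(1,2) + sin(5t)·(0,1)), X_2 = e^(-t)(sin(5t)·(1,2) - cos(5t)·(0,1)).
General solution: c_1X_1 + c_2X_2.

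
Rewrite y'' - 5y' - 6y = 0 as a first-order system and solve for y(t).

Let x_1 = y, x_2 = y'. Then x_1' = x_2 and x_2' = 6x_1 + 5x_2.
A = [[0,1],[6,5]]; det(A-λI) = λ^2 - 5λ - 6.
Eigenvalues λ = -1, 6 with eigenvectors (1,-1), (1,6).

y(t) = c_1e^(-t) + c_2e^(6t)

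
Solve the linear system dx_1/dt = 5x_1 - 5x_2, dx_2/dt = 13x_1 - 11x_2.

x_1(t) = 2c_1e^(-3t)sin(t) - c_1e^(-3t)cos(t) - c_2e^(-3t)sin(t) - 2c_2e^(-3t)cos(t), x_2(t) = 3c_1e^(-3t)sin(t) - 2c_1e^(-3t)cos(t) - 2c_2e^(-3t)sin(t) - 3c_2e^(-3t)cos(t)

Coefficient matrix A = [[5, -5], [13, -11]].
Characteristic polynomial det(A - λI) = λ^2 + 6λ + 10 = 0.
Eigenvalues λ = -3 ± i (complex conjugate pair).
For λ=-3+i: an eigenvector is (-1,-2) - i(2,3) = (-1 - 2i, -2 - 3i).
A real fundamental pair from Re and Im of e^((-3+i)t)v: X_1 = e^(-3t)(cos(t)·(-1,-2) + sin(t)·(2,3)), X_2 = e^(-3t)(sin(t)·(-1,-2) - cos(t)·(2,3)).
General solution: c_1X_1 + c_2X_2.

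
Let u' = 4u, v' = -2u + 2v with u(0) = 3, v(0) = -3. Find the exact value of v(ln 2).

A = [[4,0],[-2,2]]; eigenvalues λ = 4, 2.
Eigenvectors: (-1,1) for λ=4, (0,1) for λ=2.
From the initial condition, c_1 = -3, c_2 = 0.
v(ln 2) = (-3)(2^4)(1) + (0)(2^2)(1) = -48.

-48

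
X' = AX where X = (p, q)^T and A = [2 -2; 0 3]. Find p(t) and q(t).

Coefficient matrix A = [[2, -2], [0, 3]].
Characteristic polynomial det(A - λI) = λ^2 - 5λ + 6 = 0.
Eigenvalues λ = 3, 2.
For λ=3: (A-λI) row 1 is [-1, -2], so an eigenvector is (2, -1).
For λ=2: (A-λI) row 1 is [0, -2], so an eigenvector is (1, 0).
General solution: c_1e^(3t)(2,-1) + c_2e^(2t)(1,0).

p(t) = 2c_1e^(3t) + c_2e^(2t), q(t) = -c_1e^(3t)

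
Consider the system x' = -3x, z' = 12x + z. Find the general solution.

Coefficient matrix A = [[-3, 0], [12, 1]].
Characteristic polynomial det(A - λI) = λ^2 + 2λ - 3 = 0.
Eigenvalues λ = -3, 1.
For λ=-3: (A-λI) row 2 is [12, 4], so an eigenvector is (-1, 3).
For λ=1: (A-λI) row 1 is [-4, 0], so an eigenvector is (0, -1).
General solution: K_1e^(-3t)(-1,3) + K_2e^(t)(0,-1).

x(t) = -K_1e^(-3t), z(t) = 3K_1e^(-3t) - K_2e^(t)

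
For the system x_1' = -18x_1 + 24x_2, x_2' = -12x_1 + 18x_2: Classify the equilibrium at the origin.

saddle

A = [[-18,24],[-12,18]]; det(A-λI) = λ^2 - 36.
λ = 6, -6: opposite signs.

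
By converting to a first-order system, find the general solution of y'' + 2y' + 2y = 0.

Let x_1 = y, x_2 = y'. Then x_1' = x_2 and x_2' = -2x_1 - 2x_2.
A = [[0,1],[-2,-2]]; det(A-λI) = λ^2 + 2λ + 2.
Eigenvalues λ = -1 ± i.

y(t) = K_1e^(-t)cos(t) + K_2e^(-t)sin(t)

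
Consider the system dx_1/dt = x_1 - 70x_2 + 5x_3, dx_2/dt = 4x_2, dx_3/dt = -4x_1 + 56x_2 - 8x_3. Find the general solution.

Coefficient matrix A = [[1, -70, 5], [0, 4, 0], [-4, 56, -8]].
det(A - λI) = 0 gives eigenvalues λ = -3, -4, 4.
For λ=-3: eigenvector (5,0,-4).
For λ=-4: eigenvector (-1,0,1).
For λ=4: eigenvector (-10,1,8).
General solution: c_1e^(-3t)(5,0,-4) + c_2e^(-4t)(-1,0,1) + c_3e^(4t)(-10,1,8).

x_1(t) = 5c_1e^(-3t) - c_2e^(-4t) - 10c_3e^(4t), x_2(t) = c_3e^(4t), x_3(t) = -4c_1e^(-3t) + c_2e^(-4t) + 8c_3e^(4t)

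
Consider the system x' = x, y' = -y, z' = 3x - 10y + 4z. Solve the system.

Coefficient matrix A = [[1, 0, 0], [0, -1, 0], [3, -10, 4]].
det(A - λI) = 0 gives eigenvalues λ = 4, -1, 1.
For λ=4: eigenvector (0,0,1).
For λ=-1: eigenvector (0,1,2).
For λ=1: eigenvector (1,0,-1).
General solution: c_1e^(4t)(0,0,1) + c_2e^(-t)(0,1,2) + c_3e^(t)(1,0,-1).

x(t) = c_3e^(t), y(t) = c_2e^(-t), z(t) = c_1e^(4t) + 2c_2e^(-t) - c_3e^(t)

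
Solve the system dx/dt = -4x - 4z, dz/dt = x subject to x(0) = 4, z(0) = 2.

x(t) = -16te^(-2t) + 4e^(-2t), z(t) = 8te^(-2t) + 2e^(-2t)

Coefficient matrix A = [[-4, -4], [1, 0]].
Characteristic polynomial det(A - λI) = λ^2 + 4λ + 4 = 0.
Single eigenvalue λ = -2 with algebraic multiplicity 2.
Eigenvector v = (-2,1); generalized eigenvector w with (A-λI)w=v is (-3,2).
General solution: e^(-2t)[C_1·v + C_2·(t·v + w)].
Applying x(0)=4, z(0)=2 gives C_1=-14, C_2=8.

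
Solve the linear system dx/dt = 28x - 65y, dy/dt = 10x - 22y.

Coefficient matrix A = [[28, -65], [10, -22]].
Characteristic polynomial det(A - λI) = λ^2 - 6λ + 34 = 0.
Eigenvalues λ = 3 ± 5i (complex conjugate pair).
For λ=3+5i: an eigenvector is (2,1) - i(-3,-1) = (2 + 3i, 1 + i).
A real fundamental pair from Re and Im of e^((3+5i)t)v: X_1 = e^(3t)(cos(5t)·(2,1) + sin(5t)·(-3,-1)), X_2 = e^(3t)(sin(5t)·(2,1) - cos(5t)·(-3,-1)).
General solution: C_1X_1 + C_2X_2.

x(t) = -3C_1e^(3t)sin(5t) + 2C_1e^(3t)cos(5t) + 2C_2e^(3t)sin(5t) + 3C_2e^(3t)cos(5t), y(t) = -C_1e^(3t)sin(5t) + C_1e^(3t)cos(5t) + C_2e^(3t)sin(5t) + C_2e^(3t)cos(5t)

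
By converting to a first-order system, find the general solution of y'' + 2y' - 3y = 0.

y(t) = c_1e^(-3t) + c_2e^(t)

Let x_1 = y, x_2 = y'. Then x_1' = x_2 and x_2' = 3x_1 - 2x_2.
A = [[0,1],[3,-2]]; det(A-λI) = λ^2 + 2λ - 3.
Eigenvalues λ = -3, 1 with eigenvectors (1,-3), (1,1).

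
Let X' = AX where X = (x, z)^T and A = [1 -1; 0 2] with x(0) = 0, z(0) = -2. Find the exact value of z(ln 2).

-8

A = [[1,-1],[0,2]]; eigenvalues λ = 1, 2.
Eigenvectors: (-1,0) for λ=1, (1,-1) for λ=2.
From the initial condition, c_1 = 2, c_2 = 2.
z(ln 2) = (2)(2^1)(0) + (2)(2^2)(-1) = -8.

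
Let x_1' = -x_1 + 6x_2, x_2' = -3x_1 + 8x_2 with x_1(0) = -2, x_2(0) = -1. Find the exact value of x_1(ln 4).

A = [[-1,6],[-3,8]]; eigenvalues λ = 2, 5.
Eigenvectors: (-2,-1) for λ=2, (1,1) for λ=5.
From the initial condition, c_1 = 1, c_2 = 0.
x_1(ln 4) = (1)(4^2)(-2) + (0)(4^5)(1) = -32.

-32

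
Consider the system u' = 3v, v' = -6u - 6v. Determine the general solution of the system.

u(t) = -c_1e^(-3t)cos(3t) - c_2e^(-3t)sin(3t), v(t) = c_1e^(-3t)sin(3t) + c_1e^(-3t)cos(3t) + c_2e^(-3t)sin(3t) - c_2e^(-3t)cos(3t)

Coefficient matrix A = [[0, 3], [-6, -6]].
Characteristic polynomial det(A - λI) = λ^2 + 6λ + 18 = 0.
Eigenvalues λ = -3 ± 3i (complex conjugate pair).
For λ=-3+3i: an eigenvector is (-1,1) - i(0,1) = (-1, 1 - i).
A real fundamental pair from Re and Im of e^((-3+3i)t)v: X_1 = e^(-3t)(cos(3t)·(-1,1) + sin(3t)·(0,1)), X_2 = e^(-3t)(sin(3t)·(-1,1) - cos(3t)·(0,1)).
General solution: c_1X_1 + c_2X_2.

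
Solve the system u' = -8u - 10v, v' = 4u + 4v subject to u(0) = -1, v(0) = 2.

u(t) = -7e^(-2t)sin(2t) - e^(-2t)cos(2t), v(t) = 4e^(-2t)sin(2t) + 2e^(-2t)cos(2t)

Coefficient matrix A = [[-8, -10], [4, 4]].
Characteristic polynomial det(A - λI) = λ^2 + 4λ + 8 = 0.
Eigenvalues λ = -2 ± 2i (complex conjugate pair).
For λ=-2+2i: an eigenvector is (2,-1) - i(-1,1) = (2 + i, -1 - i).
A real fundamental pair from Re and Im of e^((-2+2i)t)v: X_1 = e^(-2t)(cos(2t)·(2,-1) + sin(2t)·(-1,1)), X_2 = e^(-2t)(sin(2t)·(2,-1) - cos(2t)·(-1,1)).
General solution: C_1X_1 + C_2X_2.
Applying u(0)=-1, v(0)=2 gives C_1=1, C_2=-3.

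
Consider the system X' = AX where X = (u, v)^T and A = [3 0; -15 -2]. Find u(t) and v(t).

Coefficient matrix A = [[3, 0], [-15, -2]].
Characteristic polynomial det(A - λI) = λ^2 - λ - 6 = 0.
Eigenvalues λ = -2, 3.
For λ=-2: (A-λI) row 1 is [5, 0], so an eigenvector is (0, -1).
For λ=3: (A-λI) row 2 is [-15, -5], so an eigenvector is (1, -3).
General solution: K_1e^(-2t)(0,-1) + K_2e^(3t)(1,-3).

u(t) = K_2e^(3t), v(t) = -K_1e^(-2t) - 3K_2e^(3t)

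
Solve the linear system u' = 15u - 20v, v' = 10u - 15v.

u(t) = K_1e^(-5t) + 2K_2e^(5t), v(t) = K_1e^(-5t) + K_2e^(5t)

Coefficient matrix A = [[15, -20], [10, -15]].
Characteristic polynomial det(A - λI) = λ^2 - 25 = 0.
Eigenvalues λ = -5, 5.
For λ=-5: (A-λI) row 1 is [20, -20], so an eigenvector is (1, 1).
For λ=5: (A-λI) row 1 is [10, -20], so an eigenvector is (2, 1).
General solution: K_1e^(-5t)(1,1) + K_2e^(5t)(2,1).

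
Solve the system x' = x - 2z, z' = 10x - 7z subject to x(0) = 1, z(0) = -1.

x(t) = 3e^(-3t)sin(2t) + e^(-3t)cos(2t), z(t) = 7e^(-3t)sin(2t) - e^(-3t)cos(2t)

Coefficient matrix A = [[1, -2], [10, -7]].
Characteristic polynomial det(A - λI) = λ^2 + 6λ + 13 = 0.
Eigenvalues λ = -3 ± 2i (complex conjugate pair).
For λ=-3+2i: an eigenvector is (1,2) - i(0,1) = (1, 2 - i).
A real fundamental pair from Re and Im of e^((-3+2i)t)v: X_1 = e^(-3t)(cos(2t)·(1,2) + sin(2t)·(0,1)), X_2 = e^(-3t)(sin(2t)·(1,2) - cos(2t)·(0,1)).
General solution: c_1X_1 + c_2X_2.
Applying x(0)=1, z(0)=-1 gives c_1=1, c_2=3.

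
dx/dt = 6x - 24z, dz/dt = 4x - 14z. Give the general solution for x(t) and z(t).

Coefficient matrix A = [[6, -24], [4, -14]].
Characteristic polynomial det(A - λI) = λ^2 + 8λ + 12 = 0.
Eigenvalues λ = -2, -6.
For λ=-2: (A-λI) row 1 is [8, -24], so an eigenvector is (3, 1).
For λ=-6: (A-λI) row 1 is [12, -24], so an eigenvector is (2, 1).
General solution: K_1e^(-2t)(3,1) + K_2e^(-6t)(2,1).

x(t) = 3K_1e^(-2t) + 2K_2e^(-6t), z(t) = K_1e^(-2t) + K_2e^(-6t)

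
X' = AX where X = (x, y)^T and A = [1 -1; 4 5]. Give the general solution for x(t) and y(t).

Coefficient matrix A = [[1, -1], [4, 5]].
Characteristic polynomial det(A - λI) = λ^2 - 6λ + 9 = 0.
Single eigenvalue λ = 3 with algebraic multiplicity 2.
Eigenvector v = (1,-2); generalized eigenvector w with (A-λI)w=v is (-2,3).
General solution: e^(3t)[C_1·v + C_2·(t·v + w)].

x(t) = C_1e^(3t) + C_2te^(3t) - 2C_2e^(3t), y(t) = -2C_1e^(3t) - 2C_2te^(3t) + 3C_2e^(3t)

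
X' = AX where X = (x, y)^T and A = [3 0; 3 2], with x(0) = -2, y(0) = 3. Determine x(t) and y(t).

x(t) = -2e^(3t), y(t) = -6e^(3t) + 9e^(2t)

Coefficient matrix A = [[3, 0], [3, 2]].
Characteristic polynomial det(A - λI) = λ^2 - 5λ + 6 = 0.
Eigenvalues λ = 2, 3.
For λ=2: (A-λI) row 1 is [1, 0], so an eigenvector is (0, -1).
For λ=3: (A-λI) row 2 is [3, -1], so an eigenvector is (-1, -3).
General solution: K_1e^(2t)(0,-1) + K_2e^(3t)(-1,-3).
Applying x(0)=-2, y(0)=3 gives K_1=-9, K_2=2.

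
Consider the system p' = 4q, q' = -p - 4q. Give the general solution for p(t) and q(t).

Coefficient matrix A = [[0, 4], [-1, -4]].
Characteristic polynomial det(A - λI) = λ^2 + 4λ + 4 = 0.
Single eigenvalue λ = -2 with algebraic multiplicity 2.
Eigenvector v = (2,-1); generalized eigenvector w with (A-λI)w=v is (-3,2).
General solution: e^(-2t)[K_1·v + K_2·(t·v + w)].

p(t) = 2K_1e^(-2t) + 2K_2te^(-2t) - 3K_2e^(-2t), q(t) = -K_1e^(-2t) - K_2te^(-2t) + 2K_2e^(-2t)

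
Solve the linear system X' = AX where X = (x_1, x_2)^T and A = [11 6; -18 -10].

Coefficient matrix A = [[11, 6], [-18, -10]].
Characteristic polynomial det(A - λI) = λ^2 - λ - 2 = 0.
Eigenvalues λ = -1, 2.
For λ=-1: (A-λI) row 1 is [12, 6], so an eigenvector is (1, -2).
For λ=2: (A-λI) row 1 is [9, 6], so an eigenvector is (-2, 3).
General solution: K_1e^(-t)(1,-2) + K_2e^(2t)(-2,3).

x_1(t) = K_1e^(-t) - 2K_2e^(2t), x_2(t) = -2K_1e^(-t) + 3K_2e^(2t)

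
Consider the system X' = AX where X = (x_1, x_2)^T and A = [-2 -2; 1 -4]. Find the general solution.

x_1(t) = -C_1e^(-3t)sin(t) + C_1e^(-3t)cos(t) + C_2e^(-3t)sin(t) + C_2e^(-3t)cos(t), x_2(t) = C_1e^(-3t)cos(t) + C_2e^(-3t)sin(t)

Coefficient matrix A = [[-2, -2], [1, -4]].
Characteristic polynomial det(A - λI) = λ^2 + 6λ + 10 = 0.
Eigenvalues λ = -3 ± i (complex conjugate pair).
For λ=-3+i: an eigenvector is (1,1) - i(-1,0) = (1 + i, 1).
A real fundamental pair from Re and Im of e^((-3+i)t)v: X_1 = e^(-3t)(cos(t)·(1,1) + sin(t)·(-1,0)), X_2 = e^(-3t)(sin(t)·(1,1) - cos(t)·(-1,0)).
General solution: C_1X_1 + C_2X_2.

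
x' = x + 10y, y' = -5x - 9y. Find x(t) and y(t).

x(t) = -C_1e^(-4t)sin(5t) + C_1e^(-4t)cos(5t) + C_2e^(-4t)sin(5t) + C_2e^(-4t)cos(5t), y(t) = -C_1e^(-4t)cos(5t) - C_2e^(-4t)sin(5t)

Coefficient matrix A = [[1, 10], [-5, -9]].
Characteristic polynomial det(A - λI) = λ^2 + 8λ + 41 = 0.
Eigenvalues λ = -4 ± 5i (complex conjugate pair).
For λ=-4+5i: an eigenvector is (1,-1) - i(-1,0) = (1 + i, -1).
A real fundamental pair from Re and Im of e^((-4+5i)t)v: X_1 = e^(-4t)(cos(5t)·(1,-1) + sin(5t)·(-1,0)), X_2 = e^(-4t)(sin(5t)·(1,-1) - cos(5t)·(-1,0)).
General solution: C_1X_1 + C_2X_2.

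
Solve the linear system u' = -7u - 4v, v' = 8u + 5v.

Coefficient matrix A = [[-7, -4], [8, 5]].
Characteristic polynomial det(A - λI) = λ^2 + 2λ - 3 = 0.
Eigenvalues λ = -3, 1.
For λ=-3: (A-λI) row 1 is [-4, -4], so an eigenvector is (-1, 1).
For λ=1: (A-λI) row 1 is [-8, -4], so an eigenvector is (-1, 2).
General solution: K_1e^(-3t)(-1,1) + K_2e^(t)(-1,2).

u(t) = -K_1e^(-3t) - K_2e^(t), v(t) = K_1e^(-3t) + 2K_2e^(t)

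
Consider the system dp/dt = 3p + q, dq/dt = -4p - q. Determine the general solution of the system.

p(t) = -C_1e^(t) - C_2te^(t) - 2C_2e^(t), q(t) = 2C_1e^(t) + 2C_2te^(t) + 3C_2e^(t)

Coefficient matrix A = [[3, 1], [-4, -1]].
Characteristic polynomial det(A - λI) = λ^2 - 2λ + 1 = 0.
Single eigenvalue λ = 1 with algebraic multiplicity 2.
Eigenvector v = (-1,2); generalized eigenvector w with (A-λI)w=v is (-2,3).
General solution: e^(t)[C_1·v + C_2·(t·v + w)].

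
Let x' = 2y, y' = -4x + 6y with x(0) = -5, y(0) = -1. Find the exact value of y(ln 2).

92

A = [[0,2],[-4,6]]; eigenvalues λ = 2, 4.
Eigenvectors: (-1,-1) for λ=2, (1,2) for λ=4.
From the initial condition, c_1 = 9, c_2 = 4.
y(ln 2) = (9)(2^2)(-1) + (4)(2^4)(2) = 92.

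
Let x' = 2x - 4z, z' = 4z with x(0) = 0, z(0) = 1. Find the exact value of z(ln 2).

16

A = [[2,-4],[0,4]]; eigenvalues λ = 4, 2.
Eigenvectors: (2,-1) for λ=4, (1,0) for λ=2.
From the initial condition, c_1 = -1, c_2 = 2.
z(ln 2) = (-1)(2^4)(-1) + (2)(2^2)(0) = 16.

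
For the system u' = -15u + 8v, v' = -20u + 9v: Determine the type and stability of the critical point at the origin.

stable spiral

A = [[-15,8],[-20,9]]; det(A-λI) = λ^2 + 6λ + 25.
λ = -3 ± 4i: negative real part.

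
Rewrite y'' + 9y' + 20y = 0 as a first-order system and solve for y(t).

y(t) = C_1e^(-4t) + C_2e^(-5t)

Let x_1 = y, x_2 = y'. Then x_1' = x_2 and x_2' = -20x_1 - 9x_2.
A = [[0,1],[-20,-9]]; det(A-λI) = λ^2 + 9λ + 20.
Eigenvalues λ = -4, -5 with eigenvectors (1,-4), (1,-5).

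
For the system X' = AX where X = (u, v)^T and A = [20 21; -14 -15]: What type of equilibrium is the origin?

A = [[20,21],[-14,-15]]; det(A-λI) = λ^2 - 5λ - 6.
λ = -1, 6: opposite signs.

saddle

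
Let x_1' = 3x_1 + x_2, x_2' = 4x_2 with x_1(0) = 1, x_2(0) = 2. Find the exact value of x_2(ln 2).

32

A = [[3,1],[0,4]]; eigenvalues λ = 4, 3.
Eigenvectors: (-1,-1) for λ=4, (1,0) for λ=3.
From the initial condition, c_1 = -2, c_2 = -1.
x_2(ln 2) = (-2)(2^4)(-1) + (-1)(2^3)(0) = 32.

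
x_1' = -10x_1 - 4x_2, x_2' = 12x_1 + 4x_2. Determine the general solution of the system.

Coefficient matrix A = [[-10, -4], [12, 4]].
Characteristic polynomial det(A - λI) = λ^2 + 6λ + 8 = 0.
Eigenvalues λ = -2, -4.
For λ=-2: (A-λI) row 1 is [-8, -4], so an eigenvector is (-1, 2).
For λ=-4: (A-λI) row 1 is [-6, -4], so an eigenvector is (2, -3).
General solution: c_1e^(-2t)(-1,2) + c_2e^(-4t)(2,-3).

x_1(t) = -c_1e^(-2t) + 2c_2e^(-4t), x_2(t) = 2c_1e^(-2t) - 3c_2e^(-4t)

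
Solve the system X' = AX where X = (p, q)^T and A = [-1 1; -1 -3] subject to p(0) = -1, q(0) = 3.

Coefficient matrix A = [[-1, 1], [-1, -3]].
Characteristic polynomial det(A - λI) = λ^2 + 4λ + 4 = 0.
Single eigenvalue λ = -2 with algebraic multiplicity 2.
Eigenvector v = (-1,1); generalized eigenvector w with (A-λI)w=v is (1,-2).
General solution: e^(-2t)[K_1·v + K_2·(t·v + w)].
Applying p(0)=-1, q(0)=3 gives K_1=-1, K_2=-2.

p(t) = 2te^(-2t) - e^(-2t), q(t) = -2te^(-2t) + 3e^(-2t)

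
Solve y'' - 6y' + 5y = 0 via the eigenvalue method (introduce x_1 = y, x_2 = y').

Let x_1 = y, x_2 = y'. Then x_1' = x_2 and x_2' = -5x_1 + 6x_2.
A = [[0,1],[-5,6]]; det(A-λI) = λ^2 - 6λ + 5.
Eigenvalues λ = 5, 1 with eigenvectors (1,5), (1,1).

y(t) = C_1e^(5t) + C_2e^(t)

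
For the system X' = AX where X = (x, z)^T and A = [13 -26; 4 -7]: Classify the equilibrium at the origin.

unstable spiral

A = [[13,-26],[4,-7]]; det(A-λI) = λ^2 - 6λ + 13.
λ = 3 ± 2i: positive real part.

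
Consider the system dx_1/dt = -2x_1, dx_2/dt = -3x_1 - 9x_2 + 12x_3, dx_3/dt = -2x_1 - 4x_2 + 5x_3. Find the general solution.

x_1(t) = c_3e^(-2t), x_2(t) = 2c_1e^(-3t) - 3c_2e^(-t) + 3c_3e^(-2t), x_3(t) = c_1e^(-3t) - 2c_2e^(-t) + 2c_3e^(-2t)

Coefficient matrix A = [[-2, 0, 0], [-3, -9, 12], [-2, -4, 5]].
det(A - λI) = 0 gives eigenvalues λ = -3, -1, -2.
For λ=-3: eigenvector (0,2,1).
For λ=-1: eigenvector (0,-3,-2).
For λ=-2: eigenvector (1,3,2).
General solution: c_1e^(-3t)(0,2,1) + c_2e^(-t)(0,-3,-2) + c_3e^(-2t)(1,3,2).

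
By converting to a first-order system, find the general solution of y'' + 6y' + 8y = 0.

y(t) = K_1e^(-4t) + K_2e^(-2t)

Let x_1 = y, x_2 = y'. Then x_1' = x_2 and x_2' = -8x_1 - 6x_2.
A = [[0,1],[-8,-6]]; det(A-λI) = λ^2 + 6λ + 8.
Eigenvalues λ = -4, -2 with eigenvectors (1,-4), (1,-2).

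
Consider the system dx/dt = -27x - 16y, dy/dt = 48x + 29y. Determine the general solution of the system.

x(t) = 2c_1e^(-3t) - c_2e^(5t), y(t) = -3c_1e^(-3t) + 2c_2e^(5t)

Coefficient matrix A = [[-27, -16], [48, 29]].
Characteristic polynomial det(A - λI) = λ^2 - 2λ - 15 = 0.
Eigenvalues λ = -3, 5.
For λ=-3: (A-λI) row 1 is [-24, -16], so an eigenvector is (2, -3).
For λ=5: (A-λI) row 1 is [-32, -16], so an eigenvector is (-1, 2).
General solution: c_1e^(-3t)(2,-3) + c_2e^(5t)(-1,2).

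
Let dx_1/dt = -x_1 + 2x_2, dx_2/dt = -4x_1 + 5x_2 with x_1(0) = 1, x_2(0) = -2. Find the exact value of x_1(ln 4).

-176

A = [[-1,2],[-4,5]]; eigenvalues λ = 1, 3.
Eigenvectors: (1,1) for λ=1, (1,2) for λ=3.
From the initial condition, c_1 = 4, c_2 = -3.
x_1(ln 4) = (4)(4^1)(1) + (-3)(4^3)(1) = -176.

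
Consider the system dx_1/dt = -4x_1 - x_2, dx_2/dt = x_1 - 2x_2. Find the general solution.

x_1(t) = K_1e^(-3t) + K_2te^(-3t) - K_2e^(-3t), x_2(t) = -K_1e^(-3t) - K_2te^(-3t)

Coefficient matrix A = [[-4, -1], [1, -2]].
Characteristic polynomial det(A - λI) = λ^2 + 6λ + 9 = 0.
Single eigenvalue λ = -3 with algebraic multiplicity 2.
Eigenvector v = (1,-1); generalized eigenvector w with (A-λI)w=v is (-1,0).
General solution: e^(-3t)[K_1·v + K_2·(t·v + w)].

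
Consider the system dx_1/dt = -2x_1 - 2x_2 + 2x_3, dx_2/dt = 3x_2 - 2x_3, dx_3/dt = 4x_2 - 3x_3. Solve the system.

x_1(t) = -2K_2e^(-t) + K_3e^(-2t), x_2(t) = K_1e^(t) - K_2e^(-t), x_3(t) = K_1e^(t) - 2K_2e^(-t)

Coefficient matrix A = [[-2, -2, 2], [0, 3, -2], [0, 4, -3]].
det(A - λI) = 0 gives eigenvalues λ = 1, -1, -2.
For λ=1: eigenvector (0,1,1).
For λ=-1: eigenvector (-2,-1,-2).
For λ=-2: eigenvector (1,0,0).
General solution: K_1e^(t)(0,1,1) + K_2e^(-t)(-2,-1,-2) + K_3e^(-2t)(1,0,0).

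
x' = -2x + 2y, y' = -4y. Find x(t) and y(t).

x(t) = -c_1e^(-4t) - c_2e^(-2t), y(t) = c_1e^(-4t)

Coefficient matrix A = [[-2, 2], [0, -4]].
Characteristic polynomial det(A - λI) = λ^2 + 6λ + 8 = 0.
Eigenvalues λ = -4, -2.
For λ=-4: (A-λI) row 1 is [2, 2], so an eigenvector is (-1, 1).
For λ=-2: (A-λI) row 1 is [0, 2], so an eigenvector is (-1, 0).
General solution: c_1e^(-4t)(-1,1) + c_2e^(-2t)(-1,0).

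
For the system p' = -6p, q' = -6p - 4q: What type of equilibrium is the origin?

A = [[-6,0],[-6,-4]]; det(A-λI) = λ^2 + 10λ + 24.
λ = -6, -4: both negative.

stable node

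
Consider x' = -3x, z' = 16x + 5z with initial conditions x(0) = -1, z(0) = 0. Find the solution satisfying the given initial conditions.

Coefficient matrix A = [[-3, 0], [16, 5]].
Characteristic polynomial det(A - λI) = λ^2 - 2λ - 15 = 0.
Eigenvalues λ = -3, 5.
For λ=-3: (A-λI) row 2 is [16, 8], so an eigenvector is (1, -2).
For λ=5: (A-λI) row 1 is [-8, 0], so an eigenvector is (0, 1).
General solution: c_1e^(-3t)(1,-2) + c_2e^(5t)(0,1).
Applying x(0)=-1, z(0)=0 gives c_1=-1, c_2=-2.

x(t) = -e^(-3t), z(t) = -2e^(5t) + 2e^(-3t)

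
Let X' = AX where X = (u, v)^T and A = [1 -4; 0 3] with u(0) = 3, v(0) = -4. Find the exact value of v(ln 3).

A = [[1,-4],[0,3]]; eigenvalues λ = 3, 1.
Eigenvectors: (2,-1) for λ=3, (-1,0) for λ=1.
From the initial condition, c_1 = 4, c_2 = 5.
v(ln 3) = (4)(3^3)(-1) + (5)(3^1)(0) = -108.

-108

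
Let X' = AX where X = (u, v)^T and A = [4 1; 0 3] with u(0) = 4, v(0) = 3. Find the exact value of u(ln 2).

88

A = [[4,1],[0,3]]; eigenvalues λ = 3, 4.
Eigenvectors: (-1,1) for λ=3, (-1,0) for λ=4.
From the initial condition, c_1 = 3, c_2 = -7.
u(ln 2) = (3)(2^3)(-1) + (-7)(2^4)(-1) = 88.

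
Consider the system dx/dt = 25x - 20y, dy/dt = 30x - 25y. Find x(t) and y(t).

Coefficient matrix A = [[25, -20], [30, -25]].
Characteristic polynomial det(A - λI) = λ^2 - 25 = 0.
Eigenvalues λ = -5, 5.
For λ=-5: (A-λI) row 1 is [30, -20], so an eigenvector is (2, 3).
For λ=5: (A-λI) row 1 is [20, -20], so an eigenvector is (-1, -1).
General solution: c_1e^(-5t)(2,3) + c_2e^(5t)(-1,-1).

x(t) = 2c_1e^(-5t) - c_2e^(5t), y(t) = 3c_1e^(-5t) - c_2e^(5t)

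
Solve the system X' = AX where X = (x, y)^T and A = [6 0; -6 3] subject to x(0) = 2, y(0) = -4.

Coefficient matrix A = [[6, 0], [-6, 3]].
Characteristic polynomial det(A - λI) = λ^2 - 9λ + 18 = 0.
Eigenvalues λ = 3, 6.
For λ=3: (A-λI) row 1 is [3, 0], so an eigenvector is (0, -1).
For λ=6: (A-λI) row 2 is [-6, -3], so an eigenvector is (-1, 2).
General solution: c_1e^(3t)(0,-1) + c_2e^(6t)(-1,2).
Applying x(0)=2, y(0)=-4 gives c_1=0, c_2=-2.

x(t) = 2e^(6t), y(t) = -4e^(6t)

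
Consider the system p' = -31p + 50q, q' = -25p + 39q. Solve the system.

p(t) = C_1e^(4t)sin(5t) - 3C_1e^(4t)cos(5t) - 3C_2e^(4t)sin(5t) - C_2e^(4t)cos(5t), q(t) = C_1e^(4t)sin(5t) - 2C_1e^(4t)cos(5t) - 2C_2e^(4t)sin(5t) - C_2e^(4t)cos(5t)

Coefficient matrix A = [[-31, 50], [-25, 39]].
Characteristic polynomial det(A - λI) = λ^2 - 8λ + 41 = 0.
Eigenvalues λ = 4 ± 5i (complex conjugate pair).
For λ=4+5i: an eigenvector is (-3,-2) - i(1,1) = (-3 - i, -2 - i).
A real fundamental pair from Re and Im of e^((4+5i)t)v: X_1 = e^(4t)(cos(5t)·(-3,-2) + sin(5t)·(1,1)), X_2 = e^(4t)(sin(5t)·(-3,-2) - cos(5t)·(1,1)).
General solution: C_1X_1 + C_2X_2.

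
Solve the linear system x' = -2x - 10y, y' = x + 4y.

Coefficient matrix A = [[-2, -10], [1, 4]].
Characteristic polynomial det(A - λI) = λ^2 - 2λ + 2 = 0.
Eigenvalues λ = 1 ± i (complex conjugate pair).
For λ=1+i: an eigenvector is (1,0) - i(-3,1) = (1 + 3i, 0 - i).
A real fundamental pair from Re and Im of e^((1+i)t)v: X_1 = e^(t)(cos(t)·(1,0) + sin(t)·(-3,1)), X_2 = e^(t)(sin(t)·(1,0) - cos(t)·(-3,1)).
General solution: C_1X_1 + C_2X_2.

x(t) = -3C_1e^(t)sin(t) + C_1e^(t)cos(t) + C_2e^(t)sin(t) + 3C_2e^(t)cos(t), y(t) = C_1e^(t)sin(t) - C_2e^(t)cos(t)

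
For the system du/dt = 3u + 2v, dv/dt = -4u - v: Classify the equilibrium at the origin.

unstable spiral

A = [[3,2],[-4,-1]]; det(A-λI) = λ^2 - 2λ + 5.
λ = 1 ± 2i: positive real part.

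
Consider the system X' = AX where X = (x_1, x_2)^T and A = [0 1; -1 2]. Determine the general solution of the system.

x_1(t) = -c_1e^(t) - c_2te^(t) - c_2e^(t), x_2(t) = -c_1e^(t) - c_2te^(t) - 2c_2e^(t)

Coefficient matrix A = [[0, 1], [-1, 2]].
Characteristic polynomial det(A - λI) = λ^2 - 2λ + 1 = 0.
Single eigenvalue λ = 1 with algebraic multiplicity 2.
Eigenvector v = (-1,-1); generalized eigenvector w with (A-λI)w=v is (-1,-2).
General solution: e^(t)[c_1·v + c_2·(t·v + w)].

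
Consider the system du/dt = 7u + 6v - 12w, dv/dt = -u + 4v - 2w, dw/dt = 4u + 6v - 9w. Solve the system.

Coefficient matrix A = [[7, 6, -12], [-1, 4, -2], [4, 6, -9]].
det(A - λI) = 0 gives eigenvalues λ = -2, 1, 3.
For λ=-2: eigenvector (2,1,2).
For λ=1: eigenvector (1,1,1).
For λ=3: eigenvector (0,-2,-1).
General solution: C_1e^(-2t)(2,1,2) + C_2e^(t)(1,1,1) + C_3e^(3t)(0,-2,-1).

u(t) = 2C_1e^(-2t) + C_2e^(t), v(t) = C_1e^(-2t) + C_2e^(t) - 2C_3e^(3t), w(t) = 2C_1e^(-2t) + C_2e^(t) - C_3e^(3t)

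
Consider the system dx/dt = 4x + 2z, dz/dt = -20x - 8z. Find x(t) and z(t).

x(t) = C_1e^(-2t)cos(2t) + C_2e^(-2t)sin(2t), z(t) = -C_1e^(-2t)sin(2t) - 3C_1e^(-2t)cos(2t) - 3C_2e^(-2t)sin(2t) + C_2e^(-2t)cos(2t)

Coefficient matrix A = [[4, 2], [-20, -8]].
Characteristic polynomial det(A - λI) = λ^2 + 4λ + 8 = 0.
Eigenvalues λ = -2 ± 2i (complex conjugate pair).
For λ=-2+2i: an eigenvector is (1,-3) - i(0,-1) = (1, -3 + i).
A real fundamental pair from Re and Im of e^((-2+2i)t)v: X_1 = e^(-2t)(cos(2t)·(1,-3) + sin(2t)·(0,-1)), X_2 = e^(-2t)(sin(2t)·(1,-3) - cos(2t)·(0,-1)).
General solution: C_1X_1 + C_2X_2.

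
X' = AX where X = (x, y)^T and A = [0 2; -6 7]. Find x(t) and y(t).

Coefficient matrix A = [[0, 2], [-6, 7]].
Characteristic polynomial det(A - λI) = λ^2 - 7λ + 12 = 0.
Eigenvalues λ = 3, 4.
For λ=3: (A-λI) row 1 is [-3, 2], so an eigenvector is (-2, -3).
For λ=4: (A-λI) row 1 is [-4, 2], so an eigenvector is (1, 2).
General solution: K_1e^(3t)(-2,-3) + K_2e^(4t)(1,2).

x(t) = -2K_1e^(3t) + K_2e^(4t), y(t) = -3K_1e^(3t) + 2K_2e^(4t)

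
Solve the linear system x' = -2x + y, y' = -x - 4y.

Coefficient matrix A = [[-2, 1], [-1, -4]].
Characteristic polynomial det(A - λI) = λ^2 + 6λ + 9 = 0.
Single eigenvalue λ = -3 with algebraic multiplicity 2.
Eigenvector v = (-1,1); generalized eigenvector w with (A-λI)w=v is (0,-1).
General solution: e^(-3t)[C_1·v + C_2·(t·v + w)].

x(t) = -C_1e^(-3t) - C_2te^(-3t), y(t) = C_1e^(-3t) + C_2te^(-3t) - C_2e^(-3t)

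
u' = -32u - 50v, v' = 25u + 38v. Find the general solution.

u(t) = 3c_1e^(3t)sin(5t) + c_1e^(3t)cos(5t) + c_2e^(3t)sin(5t) - 3c_2e^(3t)cos(5t), v(t) = -2c_1e^(3t)sin(5t) - c_1e^(3t)cos(5t) - c_2e^(3t)sin(5t) + 2c_2e^(3t)cos(5t)

Coefficient matrix A = [[-32, -50], [25, 38]].
Characteristic polynomial det(A - λI) = λ^2 - 6λ + 34 = 0.
Eigenvalues λ = 3 ± 5i (complex conjugate pair).
For λ=3+5i: an eigenvector is (1,-1) - i(3,-2) = (1 - 3i, -1 + 2i).
A real fundamental pair from Re and Im of e^((3+5i)t)v: X_1 = e^(3t)(cos(5t)·(1,-1) + sin(5t)·(3,-2)), X_2 = e^(3t)(sin(5t)·(1,-1) - cos(5t)·(3,-2)).
General solution: c_1X_1 + c_2X_2.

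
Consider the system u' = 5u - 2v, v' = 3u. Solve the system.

u(t) = -c_1e^(3t) - 2c_2e^(2t), v(t) = -c_1e^(3t) - 3c_2e^(2t)

Coefficient matrix A = [[5, -2], [3, 0]].
Characteristic polynomial det(A - λI) = λ^2 - 5λ + 6 = 0.
Eigenvalues λ = 3, 2.
For λ=3: (A-λI) row 1 is [2, -2], so an eigenvector is (-1, -1).
For λ=2: (A-λI) row 1 is [3, -2], so an eigenvector is (-2, -3).
General solution: c_1e^(3t)(-1,-1) + c_2e^(2t)(-2,-3).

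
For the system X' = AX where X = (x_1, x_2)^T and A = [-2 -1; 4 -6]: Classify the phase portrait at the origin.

stable improper node

A = [[-2,-1],[4,-6]]; det(A-λI) = λ^2 + 8λ + 16.
repeated λ = -4 with a single eigenvector.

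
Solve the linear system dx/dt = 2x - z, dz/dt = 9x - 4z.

Coefficient matrix A = [[2, -1], [9, -4]].
Characteristic polynomial det(A - λI) = λ^2 + 2λ + 1 = 0.
Single eigenvalue λ = -1 with algebraic multiplicity 2.
Eigenvector v = (-1,-3); generalized eigenvector w with (A-λI)w=v is (-1,-2).
General solution: e^(-t)[C_1·v + C_2·(t·v + w)].

x(t) = -C_1e^(-t) - C_2te^(-t) - C_2e^(-t), z(t) = -3C_1e^(-t) - 3C_2te^(-t) - 2C_2e^(-t)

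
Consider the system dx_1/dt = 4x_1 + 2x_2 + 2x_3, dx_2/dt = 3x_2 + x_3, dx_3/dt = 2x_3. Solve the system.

Coefficient matrix A = [[4, 2, 2], [0, 3, 1], [0, 0, 2]].
det(A - λI) = 0 gives eigenvalues λ = 2, 3, 4.
For λ=2: eigenvector (0,-1,1).
For λ=3: eigenvector (-2,1,0).
For λ=4: eigenvector (1,0,0).
General solution: C_1e^(2t)(0,-1,1) + C_2e^(3t)(-2,1,0) + C_3e^(4t)(1,0,0).

x_1(t) = -2C_2e^(3t) + C_3e^(4t), x_2(t) = -C_1e^(2t) + C_2e^(3t), x_3(t) = C_1e^(2t)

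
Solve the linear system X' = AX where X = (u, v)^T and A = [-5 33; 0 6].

Coefficient matrix A = [[-5, 33], [0, 6]].
Characteristic polynomial det(A - λI) = λ^2 - λ - 30 = 0.
Eigenvalues λ = -5, 6.
For λ=-5: (A-λI) row 1 is [0, 33], so an eigenvector is (-1, 0).
For λ=6: (A-λI) row 1 is [-11, 33], so an eigenvector is (-3, -1).
General solution: c_1e^(-5t)(-1,0) + c_2e^(6t)(-3,-1).

u(t) = -c_1e^(-5t) - 3c_2e^(6t), v(t) = -c_2e^(6t)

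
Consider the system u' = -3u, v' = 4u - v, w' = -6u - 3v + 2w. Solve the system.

u(t) = C_1e^(-3t), v(t) = -2C_1e^(-3t) + C_3e^(-t), w(t) = -C_2e^(2t) + C_3e^(-t)

Coefficient matrix A = [[-3, 0, 0], [4, -1, 0], [-6, -3, 2]].
det(A - λI) = 0 gives eigenvalues λ = -3, 2, -1.
For λ=-3: eigenvector (1,-2,0).
For λ=2: eigenvector (0,0,-1).
For λ=-1: eigenvector (0,1,1).
General solution: C_1e^(-3t)(1,-2,0) + C_2e^(2t)(0,0,-1) + C_3e^(-t)(0,1,1).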